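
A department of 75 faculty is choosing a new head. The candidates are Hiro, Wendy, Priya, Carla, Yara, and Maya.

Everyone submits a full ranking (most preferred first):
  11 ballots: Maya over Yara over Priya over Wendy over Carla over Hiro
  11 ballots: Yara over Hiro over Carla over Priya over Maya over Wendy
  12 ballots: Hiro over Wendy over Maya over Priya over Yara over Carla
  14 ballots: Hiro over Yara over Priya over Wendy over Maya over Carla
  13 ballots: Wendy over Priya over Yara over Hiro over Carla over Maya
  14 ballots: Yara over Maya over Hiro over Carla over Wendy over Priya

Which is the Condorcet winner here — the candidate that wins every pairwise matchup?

Yara

Yara vs Hiro: 49–26
Yara vs Wendy: 50–25
Yara vs Priya: 50–25
Yara vs Carla: 75–0
Yara vs Maya: 52–23
Yara beats every other candidate.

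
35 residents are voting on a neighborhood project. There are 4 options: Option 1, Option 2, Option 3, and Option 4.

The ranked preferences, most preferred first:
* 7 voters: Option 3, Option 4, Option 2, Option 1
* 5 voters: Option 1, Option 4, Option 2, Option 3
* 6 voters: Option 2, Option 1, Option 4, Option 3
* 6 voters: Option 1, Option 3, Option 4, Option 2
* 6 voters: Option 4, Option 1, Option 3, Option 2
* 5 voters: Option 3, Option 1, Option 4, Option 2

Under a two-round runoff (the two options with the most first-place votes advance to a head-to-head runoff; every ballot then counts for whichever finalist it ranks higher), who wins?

Round 1 first-place votes: Option 1 11, Option 2 6, Option 3 12, Option 4 6. Option 3 and Option 1 advance.
Runoff: Option 3 is ranked above Option 1 on 12 ballots, Option 1 above Option 3 on 23.

Option 1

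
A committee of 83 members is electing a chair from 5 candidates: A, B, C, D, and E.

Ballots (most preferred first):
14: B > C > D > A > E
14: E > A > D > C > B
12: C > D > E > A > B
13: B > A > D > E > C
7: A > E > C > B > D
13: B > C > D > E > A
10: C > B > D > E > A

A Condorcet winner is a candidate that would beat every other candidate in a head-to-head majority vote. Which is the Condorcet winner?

C

C vs A: 49–34
C vs B: 43–40
C vs D: 56–27
C vs E: 49–34
C beats every other candidate.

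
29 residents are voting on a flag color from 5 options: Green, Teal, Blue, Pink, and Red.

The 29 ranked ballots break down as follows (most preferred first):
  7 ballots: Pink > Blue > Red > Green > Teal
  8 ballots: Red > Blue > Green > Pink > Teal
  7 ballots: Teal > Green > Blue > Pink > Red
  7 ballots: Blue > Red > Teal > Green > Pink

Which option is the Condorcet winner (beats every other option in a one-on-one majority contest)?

Blue

Blue vs Green: 22–7
Blue vs Teal: 22–7
Blue vs Pink: 22–7
Blue vs Red: 21–8
Blue beats every other option.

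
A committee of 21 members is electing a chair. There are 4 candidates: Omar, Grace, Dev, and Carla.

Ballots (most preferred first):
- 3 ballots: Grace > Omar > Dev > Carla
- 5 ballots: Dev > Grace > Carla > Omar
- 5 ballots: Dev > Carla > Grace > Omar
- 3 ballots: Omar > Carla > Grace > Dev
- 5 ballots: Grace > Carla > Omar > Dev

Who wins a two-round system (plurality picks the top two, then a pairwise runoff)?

Grace

Round 1 first-place votes: Omar 3, Grace 8, Dev 10, Carla 0. Dev and Grace advance.
Runoff: Dev is ranked above Grace on 10 ballots, Grace above Dev on 11.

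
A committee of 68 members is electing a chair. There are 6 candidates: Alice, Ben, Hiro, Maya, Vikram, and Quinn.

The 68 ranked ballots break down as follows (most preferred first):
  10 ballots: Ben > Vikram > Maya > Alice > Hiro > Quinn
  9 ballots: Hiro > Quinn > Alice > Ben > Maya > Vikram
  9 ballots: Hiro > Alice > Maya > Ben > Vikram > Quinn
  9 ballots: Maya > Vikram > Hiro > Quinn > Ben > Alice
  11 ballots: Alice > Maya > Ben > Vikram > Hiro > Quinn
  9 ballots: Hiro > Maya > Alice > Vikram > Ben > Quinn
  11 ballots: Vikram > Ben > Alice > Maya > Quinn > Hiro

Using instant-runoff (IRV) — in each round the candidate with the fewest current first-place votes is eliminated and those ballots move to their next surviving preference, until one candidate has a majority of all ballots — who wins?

Vikram

Round 1: Alice 11, Ben 10, Hiro 27, Maya 9, Vikram 11, Quinn 0. Quinn eliminated.
Round 2: Alice 11, Ben 10, Hiro 27, Maya 9, Vikram 11. Maya eliminated.
Round 3: Alice 11, Ben 10, Hiro 27, Vikram 20. Ben eliminated.
Round 4: Alice 11, Hiro 27, Vikram 30. Alice eliminated.
Round 5: Hiro 27, Vikram 41. Vikram has a majority (≥35).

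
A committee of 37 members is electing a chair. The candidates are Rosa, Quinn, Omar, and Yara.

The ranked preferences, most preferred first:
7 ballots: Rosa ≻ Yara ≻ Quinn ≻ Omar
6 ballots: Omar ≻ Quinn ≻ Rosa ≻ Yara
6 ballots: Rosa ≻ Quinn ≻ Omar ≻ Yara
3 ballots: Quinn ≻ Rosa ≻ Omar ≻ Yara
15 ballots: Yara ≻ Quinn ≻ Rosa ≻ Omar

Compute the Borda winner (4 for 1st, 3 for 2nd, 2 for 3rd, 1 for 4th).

Quinn

Rosa: 7×4 + 6×2 + 6×4 + 3×3 + 15×2 = 103
Quinn: 7×2 + 6×3 + 6×3 + 3×4 + 15×3 = 107
Omar: 7×1 + 6×4 + 6×2 + 3×2 + 15×1 = 64
Yara: 7×3 + 6×1 + 6×1 + 3×1 + 15×4 = 96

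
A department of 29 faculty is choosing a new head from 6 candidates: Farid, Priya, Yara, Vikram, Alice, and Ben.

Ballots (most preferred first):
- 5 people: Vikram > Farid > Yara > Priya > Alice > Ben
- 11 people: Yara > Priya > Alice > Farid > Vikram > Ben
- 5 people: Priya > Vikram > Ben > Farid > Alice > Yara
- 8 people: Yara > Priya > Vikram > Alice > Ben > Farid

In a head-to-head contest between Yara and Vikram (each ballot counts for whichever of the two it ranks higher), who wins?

Yara is ranked above Vikram on 19 ballots; Vikram above Yara on 10.

Yara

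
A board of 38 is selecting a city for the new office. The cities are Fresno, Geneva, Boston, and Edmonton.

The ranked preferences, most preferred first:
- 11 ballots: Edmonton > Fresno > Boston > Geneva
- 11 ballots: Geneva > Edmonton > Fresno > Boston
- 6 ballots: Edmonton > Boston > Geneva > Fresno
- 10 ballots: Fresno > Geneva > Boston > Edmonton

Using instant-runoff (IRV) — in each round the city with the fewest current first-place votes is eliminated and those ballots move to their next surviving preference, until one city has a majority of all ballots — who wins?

Geneva

Round 1: Fresno 10, Geneva 11, Boston 0, Edmonton 17. Boston eliminated.
Round 2: Fresno 10, Geneva 11, Edmonton 17. Fresno eliminated.
Round 3: Geneva 21, Edmonton 17. Geneva has a majority (≥20).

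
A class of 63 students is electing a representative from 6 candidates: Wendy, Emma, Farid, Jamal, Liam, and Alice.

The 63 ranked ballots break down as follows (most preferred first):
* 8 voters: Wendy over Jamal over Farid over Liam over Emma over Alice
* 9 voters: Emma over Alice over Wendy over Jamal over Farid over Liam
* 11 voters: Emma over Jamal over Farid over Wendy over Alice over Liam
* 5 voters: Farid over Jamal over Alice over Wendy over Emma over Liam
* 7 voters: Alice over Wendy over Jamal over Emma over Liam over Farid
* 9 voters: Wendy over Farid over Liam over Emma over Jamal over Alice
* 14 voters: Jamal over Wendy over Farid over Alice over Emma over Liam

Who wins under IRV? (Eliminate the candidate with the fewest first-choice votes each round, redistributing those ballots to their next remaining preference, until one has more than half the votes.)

Round 1: Wendy 17, Emma 20, Farid 5, Jamal 14, Liam 0, Alice 7. Liam eliminated.
Round 2: Wendy 17, Emma 20, Farid 5, Jamal 14, Alice 7. Farid eliminated.
Round 3: Wendy 17, Emma 20, Jamal 19, Alice 7. Alice eliminated.
Round 4: Wendy 24, Emma 20, Jamal 19. Jamal eliminated.
Round 5: Wendy 43, Emma 20. Wendy has a majority (≥32).

Wendy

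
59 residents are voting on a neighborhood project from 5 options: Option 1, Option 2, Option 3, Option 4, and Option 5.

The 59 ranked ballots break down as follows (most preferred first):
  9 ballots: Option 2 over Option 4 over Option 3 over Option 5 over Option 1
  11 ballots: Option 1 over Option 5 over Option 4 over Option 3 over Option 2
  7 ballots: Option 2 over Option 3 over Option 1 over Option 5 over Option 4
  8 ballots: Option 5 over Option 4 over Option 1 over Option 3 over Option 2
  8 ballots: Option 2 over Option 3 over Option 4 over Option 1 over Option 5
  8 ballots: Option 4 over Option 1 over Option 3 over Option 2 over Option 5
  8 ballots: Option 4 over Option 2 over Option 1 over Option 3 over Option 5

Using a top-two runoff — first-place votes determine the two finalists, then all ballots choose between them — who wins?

Option 4

Round 1 first-place votes: Option 1 11, Option 2 24, Option 3 0, Option 4 16, Option 5 8. Option 2 and Option 4 advance.
Runoff: Option 2 is ranked above Option 4 on 24 ballots, Option 4 above Option 2 on 35.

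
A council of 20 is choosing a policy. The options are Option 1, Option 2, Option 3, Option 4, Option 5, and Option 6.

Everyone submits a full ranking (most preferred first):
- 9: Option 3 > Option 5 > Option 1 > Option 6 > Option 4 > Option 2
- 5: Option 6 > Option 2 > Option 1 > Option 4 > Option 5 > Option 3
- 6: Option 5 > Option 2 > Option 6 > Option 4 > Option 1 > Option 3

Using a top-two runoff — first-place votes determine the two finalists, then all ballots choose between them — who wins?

Option 5

Round 1 first-place votes: Option 1 0, Option 2 0, Option 3 9, Option 4 0, Option 5 6, Option 6 5. Option 3 and Option 5 advance.
Runoff: Option 3 is ranked above Option 5 on 9 ballots, Option 5 above Option 3 on 11.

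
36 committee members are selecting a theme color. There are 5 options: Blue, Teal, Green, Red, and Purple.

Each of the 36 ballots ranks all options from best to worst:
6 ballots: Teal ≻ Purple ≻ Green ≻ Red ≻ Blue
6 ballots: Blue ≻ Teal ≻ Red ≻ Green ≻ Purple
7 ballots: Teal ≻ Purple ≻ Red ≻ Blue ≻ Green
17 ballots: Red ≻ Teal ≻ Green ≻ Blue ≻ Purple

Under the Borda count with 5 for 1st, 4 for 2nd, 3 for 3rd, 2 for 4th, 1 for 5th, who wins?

Blue: 6×1 + 6×5 + 7×2 + 17×2 = 84
Teal: 6×5 + 6×4 + 7×5 + 17×4 = 157
Green: 6×3 + 6×2 + 7×1 + 17×3 = 88
Red: 6×2 + 6×3 + 7×3 + 17×5 = 136
Purple: 6×4 + 6×1 + 7×4 + 17×1 = 75

Teal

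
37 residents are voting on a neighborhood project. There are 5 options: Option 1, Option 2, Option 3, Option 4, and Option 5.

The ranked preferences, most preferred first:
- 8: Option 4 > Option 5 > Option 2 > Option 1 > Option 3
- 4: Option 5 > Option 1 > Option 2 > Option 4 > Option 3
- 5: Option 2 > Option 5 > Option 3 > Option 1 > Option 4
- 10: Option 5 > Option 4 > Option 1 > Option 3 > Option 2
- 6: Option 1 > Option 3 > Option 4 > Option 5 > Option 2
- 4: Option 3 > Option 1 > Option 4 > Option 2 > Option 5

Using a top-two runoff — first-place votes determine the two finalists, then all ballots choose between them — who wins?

Option 5

Round 1 first-place votes: Option 1 6, Option 2 5, Option 3 4, Option 4 8, Option 5 14. Option 5 and Option 4 advance.
Runoff: Option 5 is ranked above Option 4 on 19 ballots, Option 4 above Option 5 on 18.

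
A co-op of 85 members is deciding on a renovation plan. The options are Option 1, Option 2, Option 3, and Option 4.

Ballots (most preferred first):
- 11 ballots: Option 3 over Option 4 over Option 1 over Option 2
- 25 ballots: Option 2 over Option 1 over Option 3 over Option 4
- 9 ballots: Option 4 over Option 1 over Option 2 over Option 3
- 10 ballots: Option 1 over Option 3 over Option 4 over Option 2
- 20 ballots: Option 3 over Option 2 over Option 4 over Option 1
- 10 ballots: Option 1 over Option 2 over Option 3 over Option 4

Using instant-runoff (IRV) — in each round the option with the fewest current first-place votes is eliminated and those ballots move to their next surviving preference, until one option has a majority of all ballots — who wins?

Round 1: Option 1 20, Option 2 25, Option 3 31, Option 4 9. Option 4 eliminated.
Round 2: Option 1 29, Option 2 25, Option 3 31. Option 2 eliminated.
Round 3: Option 1 54, Option 3 31. Option 1 has a majority (≥43).

Option 1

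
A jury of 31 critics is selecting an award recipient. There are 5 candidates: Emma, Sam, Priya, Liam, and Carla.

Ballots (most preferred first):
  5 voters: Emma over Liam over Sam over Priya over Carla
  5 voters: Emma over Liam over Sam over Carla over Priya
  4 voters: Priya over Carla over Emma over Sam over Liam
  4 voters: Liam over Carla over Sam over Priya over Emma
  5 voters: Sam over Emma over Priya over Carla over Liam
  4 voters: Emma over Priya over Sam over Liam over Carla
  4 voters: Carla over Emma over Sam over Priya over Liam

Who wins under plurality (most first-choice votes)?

First-place votes: Emma 14, Sam 5, Priya 4, Liam 4, Carla 4.

Emma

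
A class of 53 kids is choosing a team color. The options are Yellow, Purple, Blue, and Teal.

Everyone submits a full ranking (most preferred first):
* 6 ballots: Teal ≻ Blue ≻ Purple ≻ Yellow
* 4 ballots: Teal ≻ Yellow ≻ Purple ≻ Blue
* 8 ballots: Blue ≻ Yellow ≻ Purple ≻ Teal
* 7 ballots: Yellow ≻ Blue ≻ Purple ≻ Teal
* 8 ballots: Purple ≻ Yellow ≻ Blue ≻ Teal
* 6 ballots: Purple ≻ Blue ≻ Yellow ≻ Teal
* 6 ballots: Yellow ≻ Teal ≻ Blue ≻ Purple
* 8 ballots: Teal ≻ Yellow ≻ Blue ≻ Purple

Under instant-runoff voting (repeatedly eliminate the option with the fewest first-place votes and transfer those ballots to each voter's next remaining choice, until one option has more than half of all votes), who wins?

Round 1: Yellow 13, Purple 14, Blue 8, Teal 18. Blue eliminated.
Round 2: Yellow 21, Purple 14, Teal 18. Purple eliminated.
Round 3: Yellow 35, Teal 18. Yellow has a majority (≥27).

Yellow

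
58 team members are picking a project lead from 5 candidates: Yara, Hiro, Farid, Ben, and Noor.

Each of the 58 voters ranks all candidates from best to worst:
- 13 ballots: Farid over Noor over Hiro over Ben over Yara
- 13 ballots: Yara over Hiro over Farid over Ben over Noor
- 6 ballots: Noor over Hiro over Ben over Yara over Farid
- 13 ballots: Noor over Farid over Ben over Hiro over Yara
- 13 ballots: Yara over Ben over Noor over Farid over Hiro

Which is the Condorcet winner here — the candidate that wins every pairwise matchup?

Noor

Noor vs Yara: 32–26
Noor vs Hiro: 45–13
Noor vs Farid: 32–26
Noor vs Ben: 32–26
Noor beats every other candidate.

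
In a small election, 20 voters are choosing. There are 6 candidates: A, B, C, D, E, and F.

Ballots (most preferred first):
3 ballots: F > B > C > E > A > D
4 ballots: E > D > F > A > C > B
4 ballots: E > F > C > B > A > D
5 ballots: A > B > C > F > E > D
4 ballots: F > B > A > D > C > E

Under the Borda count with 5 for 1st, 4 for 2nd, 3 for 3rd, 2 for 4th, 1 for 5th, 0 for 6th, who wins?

F

A: 3×1 + 4×2 + 4×1 + 5×5 + 4×3 = 52
B: 3×4 + 4×0 + 4×2 + 5×4 + 4×4 = 56
C: 3×3 + 4×1 + 4×3 + 5×3 + 4×1 = 44
D: 3×0 + 4×4 + 4×0 + 5×0 + 4×2 = 24
E: 3×2 + 4×5 + 4×5 + 5×1 + 4×0 = 51
F: 3×5 + 4×3 + 4×4 + 5×2 + 4×5 = 73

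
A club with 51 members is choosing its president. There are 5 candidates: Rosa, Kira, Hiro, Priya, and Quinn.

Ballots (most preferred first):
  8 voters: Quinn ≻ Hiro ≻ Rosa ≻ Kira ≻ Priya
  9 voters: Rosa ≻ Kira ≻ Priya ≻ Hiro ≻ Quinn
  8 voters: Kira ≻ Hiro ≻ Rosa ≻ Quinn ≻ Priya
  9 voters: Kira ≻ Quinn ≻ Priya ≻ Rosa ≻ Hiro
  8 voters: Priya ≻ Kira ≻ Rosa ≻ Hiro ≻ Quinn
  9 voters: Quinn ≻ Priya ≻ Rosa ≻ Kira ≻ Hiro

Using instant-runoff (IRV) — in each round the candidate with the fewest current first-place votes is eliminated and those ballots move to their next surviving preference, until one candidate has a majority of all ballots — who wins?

Round 1: Rosa 9, Kira 17, Hiro 0, Priya 8, Quinn 17. Hiro eliminated.
Round 2: Rosa 9, Kira 17, Priya 8, Quinn 17. Priya eliminated.
Round 3: Rosa 9, Kira 25, Quinn 17. Rosa eliminated.
Round 4: Kira 34, Quinn 17. Kira has a majority (≥26).

Kira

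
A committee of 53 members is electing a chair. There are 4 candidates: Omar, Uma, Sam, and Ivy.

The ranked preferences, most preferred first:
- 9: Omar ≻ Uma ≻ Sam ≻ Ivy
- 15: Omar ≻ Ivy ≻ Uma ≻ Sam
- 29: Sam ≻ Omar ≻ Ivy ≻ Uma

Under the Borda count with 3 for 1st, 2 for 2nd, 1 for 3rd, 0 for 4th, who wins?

Omar: 9×3 + 15×3 + 29×2 = 130
Uma: 9×2 + 15×1 + 29×0 = 33
Sam: 9×1 + 15×0 + 29×3 = 96
Ivy: 9×0 + 15×2 + 29×1 = 59

Omar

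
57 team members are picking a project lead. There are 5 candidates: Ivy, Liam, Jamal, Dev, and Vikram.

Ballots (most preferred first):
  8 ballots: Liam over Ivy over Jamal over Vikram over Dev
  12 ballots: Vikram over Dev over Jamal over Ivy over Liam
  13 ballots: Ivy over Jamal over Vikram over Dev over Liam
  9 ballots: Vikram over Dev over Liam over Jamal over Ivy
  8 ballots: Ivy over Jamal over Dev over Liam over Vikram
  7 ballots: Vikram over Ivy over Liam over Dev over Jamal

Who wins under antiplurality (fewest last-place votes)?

Jamal

Last-place votes: Ivy 9, Liam 25, Jamal 7, Dev 8, Vikram 8.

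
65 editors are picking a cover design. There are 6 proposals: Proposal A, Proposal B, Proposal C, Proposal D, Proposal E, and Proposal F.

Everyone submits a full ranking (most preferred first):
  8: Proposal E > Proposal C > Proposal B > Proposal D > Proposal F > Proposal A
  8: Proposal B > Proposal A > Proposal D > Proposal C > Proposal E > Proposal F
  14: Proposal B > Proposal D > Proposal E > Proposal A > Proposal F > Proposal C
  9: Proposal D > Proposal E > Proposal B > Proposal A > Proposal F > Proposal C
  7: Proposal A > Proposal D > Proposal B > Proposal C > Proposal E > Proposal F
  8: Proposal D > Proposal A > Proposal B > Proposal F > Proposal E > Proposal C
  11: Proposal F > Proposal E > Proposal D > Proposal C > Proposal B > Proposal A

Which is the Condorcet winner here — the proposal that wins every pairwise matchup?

Proposal D

Proposal D vs Proposal A: 50–15
Proposal D vs Proposal B: 35–30
Proposal D vs Proposal C: 57–8
Proposal D vs Proposal E: 46–19
Proposal D vs Proposal F: 54–11
Proposal D beats every other proposal.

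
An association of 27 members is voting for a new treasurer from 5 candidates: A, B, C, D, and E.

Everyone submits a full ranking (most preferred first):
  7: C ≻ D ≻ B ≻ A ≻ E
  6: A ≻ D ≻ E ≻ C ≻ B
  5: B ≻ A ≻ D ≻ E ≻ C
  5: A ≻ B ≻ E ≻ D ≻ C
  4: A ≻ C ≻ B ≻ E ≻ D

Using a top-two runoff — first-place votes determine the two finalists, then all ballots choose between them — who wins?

A

Round 1 first-place votes: A 15, B 5, C 7, D 0, E 0. A and C advance.
Runoff: A is ranked above C on 20 ballots, C above A on 7.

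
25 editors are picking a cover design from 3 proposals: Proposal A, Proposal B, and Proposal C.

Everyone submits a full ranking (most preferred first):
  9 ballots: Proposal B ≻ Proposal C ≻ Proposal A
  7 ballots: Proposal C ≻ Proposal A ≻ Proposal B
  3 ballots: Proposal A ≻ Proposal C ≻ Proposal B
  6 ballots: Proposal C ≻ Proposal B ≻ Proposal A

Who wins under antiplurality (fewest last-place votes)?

Last-place votes: Proposal A 15, Proposal B 10, Proposal C 0.

Proposal C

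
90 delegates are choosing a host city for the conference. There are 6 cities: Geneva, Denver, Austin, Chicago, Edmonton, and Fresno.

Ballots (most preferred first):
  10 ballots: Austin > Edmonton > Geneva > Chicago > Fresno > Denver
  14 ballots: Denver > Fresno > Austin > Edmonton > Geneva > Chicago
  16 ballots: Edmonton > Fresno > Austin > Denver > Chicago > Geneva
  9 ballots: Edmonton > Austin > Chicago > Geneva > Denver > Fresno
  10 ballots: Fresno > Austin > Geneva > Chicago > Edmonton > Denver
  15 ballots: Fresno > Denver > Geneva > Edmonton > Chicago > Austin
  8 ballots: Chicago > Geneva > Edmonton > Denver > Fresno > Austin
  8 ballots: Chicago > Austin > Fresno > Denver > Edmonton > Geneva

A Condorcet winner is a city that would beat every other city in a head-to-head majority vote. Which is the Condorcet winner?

Fresno vs Geneva: 63–27
Fresno vs Denver: 59–31
Fresno vs Austin: 63–27
Fresno vs Chicago: 55–35
Fresno vs Edmonton: 47–43
Fresno beats every other city.

Fresno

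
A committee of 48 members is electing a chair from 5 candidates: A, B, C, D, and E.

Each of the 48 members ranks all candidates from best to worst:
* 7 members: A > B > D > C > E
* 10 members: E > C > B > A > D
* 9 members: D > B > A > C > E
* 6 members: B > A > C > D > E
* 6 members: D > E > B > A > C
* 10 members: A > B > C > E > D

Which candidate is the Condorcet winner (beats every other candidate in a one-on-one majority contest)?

B vs A: 31–17
B vs C: 38–10
B vs D: 33–15
B vs E: 32–16
B beats every other candidate.

B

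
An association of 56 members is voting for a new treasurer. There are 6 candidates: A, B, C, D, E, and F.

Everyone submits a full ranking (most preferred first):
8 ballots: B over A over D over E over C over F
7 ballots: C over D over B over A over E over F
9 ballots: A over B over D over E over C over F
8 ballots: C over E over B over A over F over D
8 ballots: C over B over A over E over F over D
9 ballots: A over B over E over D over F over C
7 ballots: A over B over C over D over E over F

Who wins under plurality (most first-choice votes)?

A

First-place votes: A 25, B 8, C 23, D 0, E 0, F 0.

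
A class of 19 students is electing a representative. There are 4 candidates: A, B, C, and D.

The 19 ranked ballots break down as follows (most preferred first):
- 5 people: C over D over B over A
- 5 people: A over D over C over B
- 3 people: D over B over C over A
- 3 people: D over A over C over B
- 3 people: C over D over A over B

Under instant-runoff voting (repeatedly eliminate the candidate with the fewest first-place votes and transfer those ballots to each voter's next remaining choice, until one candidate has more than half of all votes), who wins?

Round 1: A 5, B 0, C 8, D 6. B eliminated.
Round 2: A 5, C 8, D 6. A eliminated.
Round 3: C 8, D 11. D has a majority (≥10).

D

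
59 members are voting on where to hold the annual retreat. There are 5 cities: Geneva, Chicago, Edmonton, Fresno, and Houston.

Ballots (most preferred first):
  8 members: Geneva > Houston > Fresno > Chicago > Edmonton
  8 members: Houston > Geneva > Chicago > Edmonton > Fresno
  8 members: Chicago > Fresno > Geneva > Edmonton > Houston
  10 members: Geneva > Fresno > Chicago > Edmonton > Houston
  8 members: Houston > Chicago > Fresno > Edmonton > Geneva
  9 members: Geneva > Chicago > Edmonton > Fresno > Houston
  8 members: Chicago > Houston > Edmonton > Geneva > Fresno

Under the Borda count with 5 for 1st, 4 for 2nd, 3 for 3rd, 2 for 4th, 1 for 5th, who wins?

Geneva: 8×5 + 8×4 + 8×3 + 10×5 + 8×1 + 9×5 + 8×2 = 215
Chicago: 8×2 + 8×3 + 8×5 + 10×3 + 8×4 + 9×4 + 8×5 = 218
Edmonton: 8×1 + 8×2 + 8×2 + 10×2 + 8×2 + 9×3 + 8×3 = 127
Fresno: 8×3 + 8×1 + 8×4 + 10×4 + 8×3 + 9×2 + 8×1 = 154
Houston: 8×4 + 8×5 + 8×1 + 10×1 + 8×5 + 9×1 + 8×4 = 171

Chicago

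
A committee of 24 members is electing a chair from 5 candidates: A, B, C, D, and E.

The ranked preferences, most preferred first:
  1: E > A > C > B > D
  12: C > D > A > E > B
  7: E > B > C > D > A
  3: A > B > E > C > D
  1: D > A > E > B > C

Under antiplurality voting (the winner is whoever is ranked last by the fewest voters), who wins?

Last-place votes: A 7, B 12, C 1, D 4, E 0.

E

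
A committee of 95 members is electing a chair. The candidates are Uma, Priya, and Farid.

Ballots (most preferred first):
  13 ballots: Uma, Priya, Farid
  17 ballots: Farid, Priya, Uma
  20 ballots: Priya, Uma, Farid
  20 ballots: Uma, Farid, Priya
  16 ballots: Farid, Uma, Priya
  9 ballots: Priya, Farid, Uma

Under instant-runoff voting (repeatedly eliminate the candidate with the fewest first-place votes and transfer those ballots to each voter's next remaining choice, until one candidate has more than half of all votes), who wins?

Uma

Round 1: Uma 33, Priya 29, Farid 33. Priya eliminated.
Round 2: Uma 53, Farid 42. Uma has a majority (≥48).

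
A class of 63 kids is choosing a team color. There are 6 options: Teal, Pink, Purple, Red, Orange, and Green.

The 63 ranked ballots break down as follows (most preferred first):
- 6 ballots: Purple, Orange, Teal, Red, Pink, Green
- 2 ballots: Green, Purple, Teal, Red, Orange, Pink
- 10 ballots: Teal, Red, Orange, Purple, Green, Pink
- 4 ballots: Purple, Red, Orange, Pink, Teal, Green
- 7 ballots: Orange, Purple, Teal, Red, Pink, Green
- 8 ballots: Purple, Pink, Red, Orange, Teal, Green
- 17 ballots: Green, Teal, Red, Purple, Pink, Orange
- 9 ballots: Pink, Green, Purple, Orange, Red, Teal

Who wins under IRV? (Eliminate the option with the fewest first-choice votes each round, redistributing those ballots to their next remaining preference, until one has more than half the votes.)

Round 1: Teal 10, Pink 9, Purple 18, Red 0, Orange 7, Green 19. Red eliminated.
Round 2: Teal 10, Pink 9, Purple 18, Orange 7, Green 19. Orange eliminated.
Round 3: Teal 10, Pink 9, Purple 25, Green 19. Pink eliminated.
Round 4: Teal 10, Purple 25, Green 28. Teal eliminated.
Round 5: Purple 35, Green 28. Purple has a majority (≥32).

Purple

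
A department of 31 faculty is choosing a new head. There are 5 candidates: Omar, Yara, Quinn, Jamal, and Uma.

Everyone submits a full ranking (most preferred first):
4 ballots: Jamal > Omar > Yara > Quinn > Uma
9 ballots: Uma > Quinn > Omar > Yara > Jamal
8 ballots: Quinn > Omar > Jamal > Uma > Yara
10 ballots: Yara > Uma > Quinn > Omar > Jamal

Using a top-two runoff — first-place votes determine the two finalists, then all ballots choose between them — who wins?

Uma

Round 1 first-place votes: Omar 0, Yara 10, Quinn 8, Jamal 4, Uma 9. Yara and Uma advance.
Runoff: Yara is ranked above Uma on 14 ballots, Uma above Yara on 17.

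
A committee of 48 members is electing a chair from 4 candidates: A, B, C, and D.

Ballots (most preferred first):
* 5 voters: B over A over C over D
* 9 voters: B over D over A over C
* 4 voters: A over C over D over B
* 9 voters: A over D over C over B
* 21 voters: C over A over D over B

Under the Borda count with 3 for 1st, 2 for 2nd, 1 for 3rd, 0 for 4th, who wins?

A

A: 5×2 + 9×1 + 4×3 + 9×3 + 21×2 = 100
B: 5×3 + 9×3 + 4×0 + 9×0 + 21×0 = 42
C: 5×1 + 9×0 + 4×2 + 9×1 + 21×3 = 85
D: 5×0 + 9×2 + 4×1 + 9×2 + 21×1 = 61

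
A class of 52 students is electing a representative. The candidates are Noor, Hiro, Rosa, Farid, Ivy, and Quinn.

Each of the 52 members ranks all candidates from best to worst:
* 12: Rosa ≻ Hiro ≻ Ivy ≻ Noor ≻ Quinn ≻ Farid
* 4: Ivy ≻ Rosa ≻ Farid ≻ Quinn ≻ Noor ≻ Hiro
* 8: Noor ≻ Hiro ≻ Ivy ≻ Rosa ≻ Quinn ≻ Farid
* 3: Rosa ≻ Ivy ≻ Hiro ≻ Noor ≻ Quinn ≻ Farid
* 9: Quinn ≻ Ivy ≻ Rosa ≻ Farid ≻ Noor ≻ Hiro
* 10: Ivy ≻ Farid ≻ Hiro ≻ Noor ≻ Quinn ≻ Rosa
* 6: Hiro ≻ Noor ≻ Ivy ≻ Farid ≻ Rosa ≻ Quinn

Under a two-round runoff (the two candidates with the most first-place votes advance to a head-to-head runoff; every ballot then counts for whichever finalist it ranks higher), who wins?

Ivy

Round 1 first-place votes: Noor 8, Hiro 6, Rosa 15, Farid 0, Ivy 14, Quinn 9. Rosa and Ivy advance.
Runoff: Rosa is ranked above Ivy on 15 ballots, Ivy above Rosa on 37.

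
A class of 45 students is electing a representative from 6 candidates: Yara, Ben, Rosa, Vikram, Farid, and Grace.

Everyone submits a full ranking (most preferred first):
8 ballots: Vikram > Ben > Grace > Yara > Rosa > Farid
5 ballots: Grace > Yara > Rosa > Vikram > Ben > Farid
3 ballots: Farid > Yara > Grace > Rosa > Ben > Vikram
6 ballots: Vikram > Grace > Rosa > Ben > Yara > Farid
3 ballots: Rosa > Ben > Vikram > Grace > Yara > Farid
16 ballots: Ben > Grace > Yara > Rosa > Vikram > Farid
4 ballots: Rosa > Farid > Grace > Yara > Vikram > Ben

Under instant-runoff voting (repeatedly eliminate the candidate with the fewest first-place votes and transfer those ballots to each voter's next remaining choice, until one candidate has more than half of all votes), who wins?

Round 1: Yara 0, Ben 16, Rosa 7, Vikram 14, Farid 3, Grace 5. Yara eliminated.
Round 2: Ben 16, Rosa 7, Vikram 14, Farid 3, Grace 5. Farid eliminated.
Round 3: Ben 16, Rosa 7, Vikram 14, Grace 8. Rosa eliminated.
Round 4: Ben 19, Vikram 14, Grace 12. Grace eliminated.
Round 5: Ben 22, Vikram 23. Vikram has a majority (≥23).

Vikram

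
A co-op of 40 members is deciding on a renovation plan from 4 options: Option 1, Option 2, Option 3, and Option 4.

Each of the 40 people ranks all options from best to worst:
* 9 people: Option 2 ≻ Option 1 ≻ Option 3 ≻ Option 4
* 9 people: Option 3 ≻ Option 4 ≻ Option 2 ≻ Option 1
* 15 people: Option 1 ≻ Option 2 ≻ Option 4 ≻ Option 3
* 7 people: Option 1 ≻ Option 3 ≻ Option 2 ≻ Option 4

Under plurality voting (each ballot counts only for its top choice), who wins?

First-place votes: Option 1 22, Option 2 9, Option 3 9, Option 4 0.

Option 1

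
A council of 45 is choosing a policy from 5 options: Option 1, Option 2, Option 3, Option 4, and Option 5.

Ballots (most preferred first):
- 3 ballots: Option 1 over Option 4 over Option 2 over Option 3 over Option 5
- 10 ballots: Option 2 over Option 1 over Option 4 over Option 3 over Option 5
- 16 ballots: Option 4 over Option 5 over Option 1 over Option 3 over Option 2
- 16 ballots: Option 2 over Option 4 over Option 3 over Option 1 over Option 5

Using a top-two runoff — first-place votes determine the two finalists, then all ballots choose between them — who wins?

Round 1 first-place votes: Option 1 3, Option 2 26, Option 3 0, Option 4 16, Option 5 0. Option 2 and Option 4 advance.
Runoff: Option 2 is ranked above Option 4 on 26 ballots, Option 4 above Option 2 on 19.

Option 2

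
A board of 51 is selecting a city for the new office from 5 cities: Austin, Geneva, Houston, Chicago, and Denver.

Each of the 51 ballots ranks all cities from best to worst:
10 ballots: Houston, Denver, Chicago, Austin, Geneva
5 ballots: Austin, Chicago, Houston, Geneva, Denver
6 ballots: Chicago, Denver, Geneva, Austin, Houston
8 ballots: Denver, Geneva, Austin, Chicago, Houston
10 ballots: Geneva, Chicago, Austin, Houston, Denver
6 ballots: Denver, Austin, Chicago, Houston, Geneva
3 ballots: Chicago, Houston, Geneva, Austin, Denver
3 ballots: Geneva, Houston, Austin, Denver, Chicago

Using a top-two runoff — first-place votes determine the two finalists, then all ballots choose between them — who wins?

Round 1 first-place votes: Austin 5, Geneva 13, Houston 10, Chicago 9, Denver 14. Denver and Geneva advance.
Runoff: Denver is ranked above Geneva on 30 ballots, Geneva above Denver on 21.

Denver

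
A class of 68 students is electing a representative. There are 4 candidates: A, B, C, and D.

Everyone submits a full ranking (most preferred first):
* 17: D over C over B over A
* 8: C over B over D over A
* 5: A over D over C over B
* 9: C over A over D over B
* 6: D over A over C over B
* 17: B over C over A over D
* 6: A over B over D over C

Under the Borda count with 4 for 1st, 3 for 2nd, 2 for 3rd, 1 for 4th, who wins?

A: 17×1 + 8×1 + 5×4 + 9×3 + 6×3 + 17×2 + 6×4 = 148
B: 17×2 + 8×3 + 5×1 + 9×1 + 6×1 + 17×4 + 6×3 = 164
C: 17×3 + 8×4 + 5×2 + 9×4 + 6×2 + 17×3 + 6×1 = 198
D: 17×4 + 8×2 + 5×3 + 9×2 + 6×4 + 17×1 + 6×2 = 170

C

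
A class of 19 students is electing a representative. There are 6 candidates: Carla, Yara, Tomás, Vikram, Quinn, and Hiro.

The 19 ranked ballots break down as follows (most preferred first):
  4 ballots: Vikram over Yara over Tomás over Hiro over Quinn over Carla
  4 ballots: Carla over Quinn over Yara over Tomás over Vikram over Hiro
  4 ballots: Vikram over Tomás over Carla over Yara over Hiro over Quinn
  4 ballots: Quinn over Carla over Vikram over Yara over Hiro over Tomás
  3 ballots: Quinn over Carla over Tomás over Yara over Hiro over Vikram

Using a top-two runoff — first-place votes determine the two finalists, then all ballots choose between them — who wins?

Round 1 first-place votes: Carla 4, Yara 0, Tomás 0, Vikram 8, Quinn 7, Hiro 0. Vikram and Quinn advance.
Runoff: Vikram is ranked above Quinn on 8 ballots, Quinn above Vikram on 11.

Quinn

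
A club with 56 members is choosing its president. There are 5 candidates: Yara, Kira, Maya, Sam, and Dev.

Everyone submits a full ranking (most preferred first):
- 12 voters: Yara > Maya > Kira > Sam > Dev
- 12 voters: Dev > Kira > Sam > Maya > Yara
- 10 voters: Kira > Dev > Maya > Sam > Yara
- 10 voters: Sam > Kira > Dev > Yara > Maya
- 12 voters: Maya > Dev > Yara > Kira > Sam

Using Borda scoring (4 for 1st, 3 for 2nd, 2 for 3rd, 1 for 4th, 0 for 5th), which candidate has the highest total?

Kira

Yara: 12×4 + 12×0 + 10×0 + 10×1 + 12×2 = 82
Kira: 12×2 + 12×3 + 10×4 + 10×3 + 12×1 = 142
Maya: 12×3 + 12×1 + 10×2 + 10×0 + 12×4 = 116
Sam: 12×1 + 12×2 + 10×1 + 10×4 + 12×0 = 86
Dev: 12×0 + 12×4 + 10×3 + 10×2 + 12×3 = 134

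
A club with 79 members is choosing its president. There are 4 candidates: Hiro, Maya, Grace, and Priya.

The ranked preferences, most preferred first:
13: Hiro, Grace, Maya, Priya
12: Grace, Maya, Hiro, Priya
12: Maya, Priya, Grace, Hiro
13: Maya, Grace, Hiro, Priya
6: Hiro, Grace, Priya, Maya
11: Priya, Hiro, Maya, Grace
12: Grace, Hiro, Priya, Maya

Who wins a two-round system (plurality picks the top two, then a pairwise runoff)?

Round 1 first-place votes: Hiro 19, Maya 25, Grace 24, Priya 11. Maya and Grace advance.
Runoff: Maya is ranked above Grace on 36 ballots, Grace above Maya on 43.

Grace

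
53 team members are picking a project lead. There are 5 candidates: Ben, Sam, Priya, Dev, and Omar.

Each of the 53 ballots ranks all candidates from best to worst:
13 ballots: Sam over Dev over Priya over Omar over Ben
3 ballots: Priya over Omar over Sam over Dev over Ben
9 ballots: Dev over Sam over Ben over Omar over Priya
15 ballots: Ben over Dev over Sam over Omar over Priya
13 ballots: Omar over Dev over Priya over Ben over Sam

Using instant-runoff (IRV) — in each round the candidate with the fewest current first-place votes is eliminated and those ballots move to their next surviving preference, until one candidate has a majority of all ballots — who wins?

Sam

Round 1: Ben 15, Sam 13, Priya 3, Dev 9, Omar 13. Priya eliminated.
Round 2: Ben 15, Sam 13, Dev 9, Omar 16. Dev eliminated.
Round 3: Ben 15, Sam 22, Omar 16. Ben eliminated.
Round 4: Sam 37, Omar 16. Sam has a majority (≥27).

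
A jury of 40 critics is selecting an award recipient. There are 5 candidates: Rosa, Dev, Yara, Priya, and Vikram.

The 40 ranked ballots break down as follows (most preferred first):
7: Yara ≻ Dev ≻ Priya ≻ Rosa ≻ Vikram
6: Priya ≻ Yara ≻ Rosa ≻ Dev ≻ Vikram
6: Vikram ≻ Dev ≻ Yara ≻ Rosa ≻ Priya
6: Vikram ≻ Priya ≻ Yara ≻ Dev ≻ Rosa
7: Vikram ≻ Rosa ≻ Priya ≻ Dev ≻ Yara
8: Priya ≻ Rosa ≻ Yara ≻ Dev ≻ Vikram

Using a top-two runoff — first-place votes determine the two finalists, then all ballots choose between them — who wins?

Priya

Round 1 first-place votes: Rosa 0, Dev 0, Yara 7, Priya 14, Vikram 19. Vikram and Priya advance.
Runoff: Vikram is ranked above Priya on 19 ballots, Priya above Vikram on 21.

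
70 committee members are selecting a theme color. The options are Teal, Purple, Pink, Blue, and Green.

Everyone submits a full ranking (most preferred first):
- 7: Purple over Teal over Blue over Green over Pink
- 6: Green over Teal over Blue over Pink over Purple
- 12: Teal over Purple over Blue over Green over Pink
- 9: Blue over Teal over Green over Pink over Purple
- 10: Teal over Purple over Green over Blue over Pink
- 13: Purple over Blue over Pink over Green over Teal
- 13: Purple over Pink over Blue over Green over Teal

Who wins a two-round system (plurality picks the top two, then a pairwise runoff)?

Round 1 first-place votes: Teal 22, Purple 33, Pink 0, Blue 9, Green 6. Purple and Teal advance.
Runoff: Purple is ranked above Teal on 33 ballots, Teal above Purple on 37.

Teal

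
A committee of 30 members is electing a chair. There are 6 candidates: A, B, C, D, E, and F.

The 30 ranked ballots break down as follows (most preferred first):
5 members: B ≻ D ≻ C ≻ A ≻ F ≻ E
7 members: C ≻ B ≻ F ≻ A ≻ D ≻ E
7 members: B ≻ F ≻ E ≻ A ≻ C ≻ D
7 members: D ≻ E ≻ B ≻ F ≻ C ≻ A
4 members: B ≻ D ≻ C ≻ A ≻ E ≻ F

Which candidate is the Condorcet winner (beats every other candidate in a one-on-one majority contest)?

B vs A: 30–0
B vs C: 23–7
B vs D: 23–7
B vs E: 23–7
B vs F: 30–0
B beats every other candidate.

B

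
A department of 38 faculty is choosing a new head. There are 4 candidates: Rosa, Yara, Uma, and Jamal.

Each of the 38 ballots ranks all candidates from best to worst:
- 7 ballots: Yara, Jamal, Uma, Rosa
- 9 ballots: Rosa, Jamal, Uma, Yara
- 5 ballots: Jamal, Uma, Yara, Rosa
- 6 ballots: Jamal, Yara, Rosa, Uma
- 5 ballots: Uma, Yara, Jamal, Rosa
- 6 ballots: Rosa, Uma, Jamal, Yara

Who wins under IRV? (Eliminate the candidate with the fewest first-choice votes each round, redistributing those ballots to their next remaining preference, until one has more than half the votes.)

Round 1: Rosa 15, Yara 7, Uma 5, Jamal 11. Uma eliminated.
Round 2: Rosa 15, Yara 12, Jamal 11. Jamal eliminated.
Round 3: Rosa 15, Yara 23. Yara has a majority (≥20).

Yara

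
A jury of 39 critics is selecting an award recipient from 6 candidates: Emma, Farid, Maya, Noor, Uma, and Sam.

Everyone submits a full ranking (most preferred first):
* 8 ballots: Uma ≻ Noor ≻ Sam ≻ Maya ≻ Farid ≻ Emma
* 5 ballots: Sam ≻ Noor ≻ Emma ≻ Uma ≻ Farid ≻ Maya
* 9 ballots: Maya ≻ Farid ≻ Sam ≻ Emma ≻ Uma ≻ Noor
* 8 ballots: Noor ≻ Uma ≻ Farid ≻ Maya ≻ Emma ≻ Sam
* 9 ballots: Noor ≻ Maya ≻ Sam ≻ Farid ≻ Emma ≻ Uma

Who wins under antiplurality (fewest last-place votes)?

Last-place votes: Emma 8, Farid 0, Maya 5, Noor 9, Uma 9, Sam 8.

Farid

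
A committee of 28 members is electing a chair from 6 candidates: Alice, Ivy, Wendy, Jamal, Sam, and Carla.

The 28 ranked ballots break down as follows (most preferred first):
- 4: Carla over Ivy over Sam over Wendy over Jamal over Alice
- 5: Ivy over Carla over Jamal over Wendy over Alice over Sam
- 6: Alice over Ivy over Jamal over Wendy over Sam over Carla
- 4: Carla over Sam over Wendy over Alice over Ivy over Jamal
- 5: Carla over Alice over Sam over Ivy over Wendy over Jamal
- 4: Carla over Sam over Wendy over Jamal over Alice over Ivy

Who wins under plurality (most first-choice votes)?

First-place votes: Alice 6, Ivy 5, Wendy 0, Jamal 0, Sam 0, Carla 17.

Carla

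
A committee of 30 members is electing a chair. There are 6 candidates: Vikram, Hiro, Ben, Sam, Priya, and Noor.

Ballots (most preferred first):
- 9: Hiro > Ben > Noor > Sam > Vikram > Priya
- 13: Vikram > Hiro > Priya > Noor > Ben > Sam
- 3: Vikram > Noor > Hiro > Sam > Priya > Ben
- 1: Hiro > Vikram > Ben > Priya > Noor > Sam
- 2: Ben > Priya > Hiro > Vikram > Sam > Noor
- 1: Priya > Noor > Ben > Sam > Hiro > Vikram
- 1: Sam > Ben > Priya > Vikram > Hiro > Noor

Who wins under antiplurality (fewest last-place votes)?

Hiro

Last-place votes: Vikram 1, Hiro 0, Ben 3, Sam 14, Priya 9, Noor 3.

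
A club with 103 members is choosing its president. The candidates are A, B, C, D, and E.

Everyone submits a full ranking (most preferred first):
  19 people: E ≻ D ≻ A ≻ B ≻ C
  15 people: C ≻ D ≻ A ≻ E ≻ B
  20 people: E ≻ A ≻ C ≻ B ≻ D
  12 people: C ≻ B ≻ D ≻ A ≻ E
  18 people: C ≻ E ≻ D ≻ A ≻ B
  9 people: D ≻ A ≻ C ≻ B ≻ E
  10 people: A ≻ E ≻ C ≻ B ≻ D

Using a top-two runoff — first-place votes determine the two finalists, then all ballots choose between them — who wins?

Round 1 first-place votes: A 10, B 0, C 45, D 9, E 39. C and E advance.
Runoff: C is ranked above E on 54 ballots, E above C on 49.

C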